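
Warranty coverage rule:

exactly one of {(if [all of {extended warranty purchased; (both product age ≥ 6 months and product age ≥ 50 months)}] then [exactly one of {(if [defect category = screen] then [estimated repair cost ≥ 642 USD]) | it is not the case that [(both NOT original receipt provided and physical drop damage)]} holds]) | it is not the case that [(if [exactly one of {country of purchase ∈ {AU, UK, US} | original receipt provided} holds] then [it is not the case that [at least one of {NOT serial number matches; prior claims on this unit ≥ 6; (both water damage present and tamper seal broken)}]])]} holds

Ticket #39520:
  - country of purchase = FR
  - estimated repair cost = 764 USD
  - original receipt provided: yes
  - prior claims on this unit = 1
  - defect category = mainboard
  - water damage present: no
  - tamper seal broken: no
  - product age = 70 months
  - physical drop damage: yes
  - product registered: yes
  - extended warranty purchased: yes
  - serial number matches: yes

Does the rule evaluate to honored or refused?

Atomic conditions:
  extended warranty purchased: yes → true
  product age ≥ 6 months: 70 ≥ 6 is true
  product age ≥ 50 months: 70 ≥ 50 is true
  defect category = screen: mainboard == screen is false
  estimated repair cost ≥ 642 USD: 764 ≥ 642 is true
  NOT original receipt provided: yes → false
  physical drop damage: yes → true
  country of purchase ∈ {AU, UK, US}: FR is not in the set → false
  original receipt provided: yes → true
  NOT serial number matches: yes → false
  prior claims on this unit ≥ 6: 1 ≥ 6 is false
  water damage present: no → false
  tamper seal broken: no → false
Combine:
[1.1.2] true AND true = true
[1.1] true AND true = true
[1.2.1] false → true (antecedent false ⇒ implication holds) = true
[1.2.2.1] false AND true = false
[1.2.2] NOT false = true
[1.2] exactly-one(true, true) = false
[1] true → false = false
[2.1.1] exactly-one(false, true) = true
[2.1.2.1.3] false AND false = false
[2.1.2.1] false OR false OR false = false
[2.1.2] NOT false = true
[2.1] true → true = true
[2] NOT true = false
[root] exactly-one(false, false) = false
Overall: false → refused

Refused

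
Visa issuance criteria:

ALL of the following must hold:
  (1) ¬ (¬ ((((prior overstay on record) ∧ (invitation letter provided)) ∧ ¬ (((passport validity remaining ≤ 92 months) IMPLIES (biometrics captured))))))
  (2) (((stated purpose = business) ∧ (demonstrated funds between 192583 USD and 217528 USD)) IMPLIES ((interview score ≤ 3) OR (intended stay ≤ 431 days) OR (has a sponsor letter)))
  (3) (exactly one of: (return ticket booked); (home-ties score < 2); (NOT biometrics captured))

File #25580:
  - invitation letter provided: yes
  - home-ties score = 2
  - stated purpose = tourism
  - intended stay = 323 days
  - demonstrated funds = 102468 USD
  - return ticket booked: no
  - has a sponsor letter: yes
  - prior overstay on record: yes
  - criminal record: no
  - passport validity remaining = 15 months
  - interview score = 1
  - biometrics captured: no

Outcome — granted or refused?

Atomic conditions:
  prior overstay on record: yes → true
  invitation letter provided: yes → true
  passport validity remaining ≤ 92 months: 15 ≤ 92 is true
  biometrics captured: no → false
  stated purpose = business: tourism == business is false
  demonstrated funds between 192583 USD and 217528 USD: 102468 in [192583, 217528] is false
  interview score ≤ 3: 1 ≤ 3 is true
  intended stay ≤ 431 days: 323 ≤ 431 is true
  has a sponsor letter: yes → true
  return ticket booked: no → false
  home-ties score < 2: 2 < 2 is false
  NOT biometrics captured: no → true
Combine:
[1.1.1.1] true AND true = true
[1.1.1.2.1] true → false = false
[1.1.1.2] NOT false = true
[1.1.1] true AND true = true
[1.1] NOT true = false
[1] NOT false = true
[2.1] false AND false = false
[2.2] true OR true OR true = true
[2] false → true (antecedent false ⇒ implication holds) = true
[3] exactly-one(false, false, true) = true
[root] true AND true AND true = true
Overall: true → granted

Granted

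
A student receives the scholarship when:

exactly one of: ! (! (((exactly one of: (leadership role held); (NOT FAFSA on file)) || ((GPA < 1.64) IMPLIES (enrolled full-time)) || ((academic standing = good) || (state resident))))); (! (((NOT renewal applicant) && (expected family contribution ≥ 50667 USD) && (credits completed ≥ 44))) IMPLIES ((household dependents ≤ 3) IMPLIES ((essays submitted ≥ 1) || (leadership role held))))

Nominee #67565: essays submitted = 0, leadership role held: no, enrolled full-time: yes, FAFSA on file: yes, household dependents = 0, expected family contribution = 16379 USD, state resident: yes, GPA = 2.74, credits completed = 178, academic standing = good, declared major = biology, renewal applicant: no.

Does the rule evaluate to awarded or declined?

Awarded

Atomic conditions:
  leadership role held: no → false
  NOT FAFSA on file: yes → false
  GPA < 1.64: 2.74 < 1.64 is false
  enrolled full-time: yes → true
  academic standing = good: good == good is true
  state resident: yes → true
  NOT renewal applicant: no → true
  expected family contribution ≥ 50667 USD: 16379 ≥ 50667 is false
  credits completed ≥ 44: 178 ≥ 44 is true
  household dependents ≤ 3: 0 ≤ 3 is true
  essays submitted ≥ 1: 0 ≥ 1 is false
Combine:
[1.1.1.1] exactly-one(false, false) = false
[1.1.1.2] false → true (antecedent false ⇒ implication holds) = true
[1.1.1.3] true OR true = true
[1.1.1] false OR true OR true = true
[1.1] NOT true = false
[1] NOT false = true
[2.1.1] true AND false AND true = false
[2.1] NOT false = true
[2.2.2] false OR false = false
[2.2] true → false = false
[2] true → false = false
[root] exactly-one(true, false) = true
Overall: true → awarded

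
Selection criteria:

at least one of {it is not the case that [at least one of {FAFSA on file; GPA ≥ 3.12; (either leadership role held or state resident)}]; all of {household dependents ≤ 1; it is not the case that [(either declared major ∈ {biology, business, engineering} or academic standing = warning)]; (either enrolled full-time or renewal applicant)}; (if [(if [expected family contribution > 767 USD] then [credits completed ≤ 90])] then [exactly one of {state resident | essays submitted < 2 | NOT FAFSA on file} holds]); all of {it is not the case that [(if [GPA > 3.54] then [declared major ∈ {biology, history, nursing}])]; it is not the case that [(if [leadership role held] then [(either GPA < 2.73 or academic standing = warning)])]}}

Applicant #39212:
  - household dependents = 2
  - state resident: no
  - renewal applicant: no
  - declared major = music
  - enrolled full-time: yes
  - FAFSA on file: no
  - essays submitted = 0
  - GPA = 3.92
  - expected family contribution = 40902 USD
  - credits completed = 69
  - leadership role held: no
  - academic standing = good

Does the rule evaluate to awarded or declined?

Declined

Atomic conditions:
  FAFSA on file: no → false
  GPA ≥ 3.12: 3.92 ≥ 3.12 is true
  leadership role held: no → false
  state resident: no → false
  household dependents ≤ 1: 2 ≤ 1 is false
  declared major ∈ {biology, business, engineering}: music is not in the set → false
  academic standing = warning: good == warning is false
  enrolled full-time: yes → true
  renewal applicant: no → false
  expected family contribution > 767 USD: 40902 > 767 is true
  credits completed ≤ 90: 69 ≤ 90 is true
  essays submitted < 2: 0 < 2 is true
  NOT FAFSA on file: no → true
  GPA > 3.54: 3.92 > 3.54 is true
  declared major ∈ {biology, history, nursing}: music is not in the set → false
  GPA < 2.73: 3.92 < 2.73 is false
Combine:
[1.1.3] false OR false = false
[1.1] false OR true OR false = true
[1] NOT true = false
[2.2.1] false OR false = false
[2.2] NOT false = true
[2.3] true OR false = true
[2] false AND true AND true = false
[3.1] true → true = true
[3.2] exactly-one(false, true, true) = false
[3] true → false = false
[4.1.1] true → false = false
[4.1] NOT false = true
[4.2.1.2] false OR false = false
[4.2.1] false → false (antecedent false ⇒ implication holds) = true
[4.2] NOT true = false
[4] true AND false = false
[root] false OR false OR false OR false = false
Overall: false → declined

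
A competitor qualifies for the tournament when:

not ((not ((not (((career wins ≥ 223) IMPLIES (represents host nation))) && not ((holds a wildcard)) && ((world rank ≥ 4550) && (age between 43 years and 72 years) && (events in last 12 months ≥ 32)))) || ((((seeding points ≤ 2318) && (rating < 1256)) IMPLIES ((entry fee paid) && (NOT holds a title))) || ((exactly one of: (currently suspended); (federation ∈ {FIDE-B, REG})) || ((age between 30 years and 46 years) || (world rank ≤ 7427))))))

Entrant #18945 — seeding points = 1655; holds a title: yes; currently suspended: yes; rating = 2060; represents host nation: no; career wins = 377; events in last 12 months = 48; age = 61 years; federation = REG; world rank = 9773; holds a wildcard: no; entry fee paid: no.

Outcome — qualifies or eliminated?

Atomic conditions:
  career wins ≥ 223: 377 ≥ 223 is true
  represents host nation: no → false
  holds a wildcard: no → false
  world rank ≥ 4550: 9773 ≥ 4550 is true
  age between 43 years and 72 years: 61 in [43, 72] is true
  events in last 12 months ≥ 32: 48 ≥ 32 is true
  seeding points ≤ 2318: 1655 ≤ 2318 is true
  rating < 1256: 2060 < 1256 is false
  entry fee paid: no → false
  NOT holds a title: yes → false
  currently suspended: yes → true
  federation ∈ {FIDE-B, REG}: REG is in the set → true
  age between 30 years and 46 years: 61 in [30, 46] is false
  world rank ≤ 7427: 9773 ≤ 7427 is false
Combine:
[1.1.1.1.1] true → false = false
[1.1.1.1] NOT false = true
[1.1.1.2] NOT false = true
[1.1.1.3] true AND true AND true = true
[1.1.1] true AND true AND true = true
[1.1] NOT true = false
[1.2.1.1] true AND false = false
[1.2.1.2] false AND false = false
[1.2.1] false → false (antecedent false ⇒ implication holds) = true
[1.2.2.1] exactly-one(true, true) = false
[1.2.2.2] false OR false = false
[1.2.2] false OR false = false
[1.2] true OR false = true
[1] false OR true = true
[root] NOT true = false
Overall: false → eliminated

Eliminated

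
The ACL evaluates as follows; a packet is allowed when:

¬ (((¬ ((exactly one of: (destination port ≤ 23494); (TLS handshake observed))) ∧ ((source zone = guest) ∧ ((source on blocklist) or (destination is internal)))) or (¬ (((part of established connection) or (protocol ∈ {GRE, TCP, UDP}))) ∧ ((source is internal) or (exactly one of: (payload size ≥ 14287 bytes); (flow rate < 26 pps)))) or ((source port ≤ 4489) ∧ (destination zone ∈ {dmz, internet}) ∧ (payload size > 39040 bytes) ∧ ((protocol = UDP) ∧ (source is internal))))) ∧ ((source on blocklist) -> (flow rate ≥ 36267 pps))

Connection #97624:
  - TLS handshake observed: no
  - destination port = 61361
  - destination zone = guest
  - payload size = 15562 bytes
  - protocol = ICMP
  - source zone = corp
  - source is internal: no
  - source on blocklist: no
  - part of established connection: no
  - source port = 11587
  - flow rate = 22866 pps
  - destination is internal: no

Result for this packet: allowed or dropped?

Dropped

Atomic conditions:
  destination port ≤ 23494: 61361 ≤ 23494 is false
  TLS handshake observed: no → false
  source zone = guest: corp == guest is false
  source on blocklist: no → false
  destination is internal: no → false
  part of established connection: no → false
  protocol ∈ {GRE, TCP, UDP}: ICMP is not in the set → false
  source is internal: no → false
  payload size ≥ 14287 bytes: 15562 ≥ 14287 is true
  flow rate < 26 pps: 22866 < 26 is false
  source port ≤ 4489: 11587 ≤ 4489 is false
  destination zone ∈ {dmz, internet}: guest is not in the set → false
  payload size > 39040 bytes: 15562 > 39040 is false
  protocol = UDP: ICMP == UDP is false
  flow rate ≥ 36267 pps: 22866 ≥ 36267 is false
Combine:
[1.1.1.1.1] exactly-one(false, false) = false
[1.1.1.1] NOT false = true
[1.1.1.2.2] false OR false = false
[1.1.1.2] false AND false = false
[1.1.1] true AND false = false
[1.1.2.1.1] false OR false = false
[1.1.2.1] NOT false = true
[1.1.2.2.2] exactly-one(true, false) = true
[1.1.2.2] false OR true = true
[1.1.2] true AND true = true
[1.1.3.4] false AND false = false
[1.1.3] false AND false AND false AND false = false
[1.1] false OR true OR false = true
[1] NOT true = false
[2] false → false (antecedent false ⇒ implication holds) = true
[root] false AND true = false
Overall: false → dropped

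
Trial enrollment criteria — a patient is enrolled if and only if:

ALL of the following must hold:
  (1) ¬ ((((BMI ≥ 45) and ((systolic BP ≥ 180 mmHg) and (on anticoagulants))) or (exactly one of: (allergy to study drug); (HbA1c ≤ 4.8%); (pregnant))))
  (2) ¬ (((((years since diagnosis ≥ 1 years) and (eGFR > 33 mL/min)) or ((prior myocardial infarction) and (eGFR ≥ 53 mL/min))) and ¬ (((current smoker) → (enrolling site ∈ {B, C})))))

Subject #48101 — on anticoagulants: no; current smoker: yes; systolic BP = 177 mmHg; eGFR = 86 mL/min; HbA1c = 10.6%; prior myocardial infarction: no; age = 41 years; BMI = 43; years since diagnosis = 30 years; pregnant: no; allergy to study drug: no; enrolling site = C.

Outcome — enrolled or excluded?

Atomic conditions:
  BMI ≥ 45: 43 ≥ 45 is false
  systolic BP ≥ 180 mmHg: 177 ≥ 180 is false
  on anticoagulants: no → false
  allergy to study drug: no → false
  HbA1c ≤ 4.8%: 10.6 ≤ 4.8 is false
  pregnant: no → false
  years since diagnosis ≥ 1 years: 30 ≥ 1 is true
  eGFR > 33 mL/min: 86 > 33 is true
  prior myocardial infarction: no → false
  eGFR ≥ 53 mL/min: 86 ≥ 53 is true
  current smoker: yes → true
  enrolling site ∈ {B, C}: C is in the set → true
Combine:
[1.1.1.2] false AND false = false
[1.1.1] false AND false = false
[1.1.2] exactly-one(false, false, false) = false
[1.1] false OR false = false
[1] NOT false = true
[2.1.1.1] true AND true = true
[2.1.1.2] false AND true = false
[2.1.1] true OR false = true
[2.1.2.1] true → true = true
[2.1.2] NOT true = false
[2.1] true AND false = false
[2] NOT false = true
[root] true AND true = true
Overall: true → enrolled

Enrolled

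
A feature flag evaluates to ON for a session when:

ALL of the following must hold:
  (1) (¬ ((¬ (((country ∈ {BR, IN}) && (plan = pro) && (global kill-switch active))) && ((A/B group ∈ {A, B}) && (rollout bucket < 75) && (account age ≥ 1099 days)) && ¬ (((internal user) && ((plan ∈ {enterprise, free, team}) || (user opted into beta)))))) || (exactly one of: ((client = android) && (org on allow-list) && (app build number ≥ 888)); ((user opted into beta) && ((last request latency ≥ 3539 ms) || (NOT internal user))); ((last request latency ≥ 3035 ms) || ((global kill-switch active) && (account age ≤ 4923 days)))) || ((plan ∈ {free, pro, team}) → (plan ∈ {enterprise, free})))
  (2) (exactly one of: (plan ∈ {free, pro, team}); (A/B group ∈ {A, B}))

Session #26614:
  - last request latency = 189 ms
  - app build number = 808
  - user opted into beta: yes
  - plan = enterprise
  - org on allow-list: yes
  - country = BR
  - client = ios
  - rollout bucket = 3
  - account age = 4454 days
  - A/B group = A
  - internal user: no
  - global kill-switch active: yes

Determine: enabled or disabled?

Atomic conditions:
  country ∈ {BR, IN}: BR is in the set → true
  plan = pro: enterprise == pro is false
  global kill-switch active: yes → true
  A/B group ∈ {A, B}: A is in the set → true
  rollout bucket < 75: 3 < 75 is true
  account age ≥ 1099 days: 4454 ≥ 1099 is true
  internal user: no → false
  plan ∈ {enterprise, free, team}: enterprise is in the set → true
  user opted into beta: yes → true
  client = android: ios == android is false
  org on allow-list: yes → true
  app build number ≥ 888: 808 ≥ 888 is false
  last request latency ≥ 3539 ms: 189 ≥ 3539 is false
  NOT internal user: no → true
  last request latency ≥ 3035 ms: 189 ≥ 3035 is false
  account age ≤ 4923 days: 4454 ≤ 4923 is true
  plan ∈ {free, pro, team}: enterprise is not in the set → false
  plan ∈ {enterprise, free}: enterprise is in the set → true
Combine:
[1.1.1.1.1] true AND false AND true = false
[1.1.1.1] NOT false = true
[1.1.1.2] true AND true AND true = true
[1.1.1.3.1.2] true OR true = true
[1.1.1.3.1] false AND true = false
[1.1.1.3] NOT false = true
[1.1.1] true AND true AND true = true
[1.1] NOT true = false
[1.2.1] false AND true AND false = false
[1.2.2.2] false OR true = true
[1.2.2] true AND true = true
[1.2.3.2] true AND true = true
[1.2.3] false OR true = true
[1.2] exactly-one(false, true, true) = false
[1.3] false → true (antecedent false ⇒ implication holds) = true
[1] false OR false OR true = true
[2] exactly-one(false, true) = true
[root] true AND true = true
Overall: true → enabled

Enabled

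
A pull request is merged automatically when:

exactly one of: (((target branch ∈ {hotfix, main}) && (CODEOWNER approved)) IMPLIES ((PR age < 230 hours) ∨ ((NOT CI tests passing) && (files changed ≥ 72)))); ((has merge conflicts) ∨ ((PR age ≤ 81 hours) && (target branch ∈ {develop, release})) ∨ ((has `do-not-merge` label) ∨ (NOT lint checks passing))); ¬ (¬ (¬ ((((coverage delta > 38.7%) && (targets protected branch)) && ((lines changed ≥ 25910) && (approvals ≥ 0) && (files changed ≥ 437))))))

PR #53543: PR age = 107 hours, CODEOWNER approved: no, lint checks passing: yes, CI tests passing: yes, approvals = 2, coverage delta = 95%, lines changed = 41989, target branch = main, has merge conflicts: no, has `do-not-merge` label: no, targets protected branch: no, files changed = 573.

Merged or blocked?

Atomic conditions:
  target branch ∈ {hotfix, main}: main is in the set → true
  CODEOWNER approved: no → false
  PR age < 230 hours: 107 < 230 is true
  NOT CI tests passing: yes → false
  files changed ≥ 72: 573 ≥ 72 is true
  has merge conflicts: no → false
  PR age ≤ 81 hours: 107 ≤ 81 is false
  target branch ∈ {develop, release}: main is not in the set → false
  has `do-not-merge` label: no → false
  NOT lint checks passing: yes → false
  coverage delta > 38.7%: 95 > 38.7 is true
  targets protected branch: no → false
  lines changed ≥ 25910: 41989 ≥ 25910 is true
  approvals ≥ 0: 2 ≥ 0 is true
  files changed ≥ 437: 573 ≥ 437 is true
Combine:
[1.1] true AND false = false
[1.2.2] false AND true = false
[1.2] true OR false = true
[1] false → true (antecedent false ⇒ implication holds) = true
[2.2] false AND false = false
[2.3] false OR false = false
[2] false OR false OR false = false
[3.1.1.1.1] true AND false = false
[3.1.1.1.2] true AND true AND true = true
[3.1.1.1] false AND true = false
[3.1.1] NOT false = true
[3.1] NOT true = false
[3] NOT false = true
[root] exactly-one(true, false, true) = false
Overall: false → blocked

Blocked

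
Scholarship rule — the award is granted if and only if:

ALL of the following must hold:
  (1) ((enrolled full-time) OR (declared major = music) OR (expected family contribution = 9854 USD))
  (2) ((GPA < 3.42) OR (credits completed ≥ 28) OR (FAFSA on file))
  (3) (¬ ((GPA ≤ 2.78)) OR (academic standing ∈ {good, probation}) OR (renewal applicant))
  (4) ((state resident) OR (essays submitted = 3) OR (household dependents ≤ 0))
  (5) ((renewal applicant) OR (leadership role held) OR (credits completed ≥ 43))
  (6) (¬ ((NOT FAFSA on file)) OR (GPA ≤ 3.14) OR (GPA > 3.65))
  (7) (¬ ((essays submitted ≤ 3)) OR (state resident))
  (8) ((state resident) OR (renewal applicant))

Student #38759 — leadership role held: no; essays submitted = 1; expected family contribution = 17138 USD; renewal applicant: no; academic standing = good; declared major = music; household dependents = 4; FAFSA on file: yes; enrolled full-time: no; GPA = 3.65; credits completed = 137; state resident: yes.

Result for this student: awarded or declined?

Atomic conditions:
  enrolled full-time: no → false
  declared major = music: music == music is true
  expected family contribution = 9854 USD: 17138 == 9854 is false
  GPA < 3.42: 3.65 < 3.42 is false
  credits completed ≥ 28: 137 ≥ 28 is true
  FAFSA on file: yes → true
  GPA ≤ 2.78: 3.65 ≤ 2.78 is false
  academic standing ∈ {good, probation}: good is in the set → true
  renewal applicant: no → false
  state resident: yes → true
  essays submitted = 3: 1 == 3 is false
  household dependents ≤ 0: 4 ≤ 0 is false
  leadership role held: no → false
  credits completed ≥ 43: 137 ≥ 43 is true
  NOT FAFSA on file: yes → false
  GPA ≤ 3.14: 3.65 ≤ 3.14 is false
  GPA > 3.65: 3.65 > 3.65 is false
  essays submitted ≤ 3: 1 ≤ 3 is true
Combine:
[1] false OR true OR false = true
[2] false OR true OR true = true
[3.1] NOT false = true
[3] true OR true OR false = true
[4] true OR false OR false = true
[5] false OR false OR true = true
[6.1] NOT false = true
[6] true OR false OR false = true
[7.1] NOT true = false
[7] false OR true = true
[8] true OR false = true
[root] true AND true AND true AND true AND true AND true AND true AND true = true
Overall: true → awarded

Awarded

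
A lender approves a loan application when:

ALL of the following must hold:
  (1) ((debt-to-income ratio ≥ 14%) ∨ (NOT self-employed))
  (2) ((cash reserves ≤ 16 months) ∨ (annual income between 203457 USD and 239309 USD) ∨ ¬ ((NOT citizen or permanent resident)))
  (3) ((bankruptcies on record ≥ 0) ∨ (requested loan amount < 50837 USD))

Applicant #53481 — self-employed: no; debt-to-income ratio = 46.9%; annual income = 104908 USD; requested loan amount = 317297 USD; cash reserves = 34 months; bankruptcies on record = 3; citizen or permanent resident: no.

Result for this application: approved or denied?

Denied

Atomic conditions:
  debt-to-income ratio ≥ 14%: 46.9 ≥ 14 is true
  NOT self-employed: no → true
  cash reserves ≤ 16 months: 34 ≤ 16 is false
  annual income between 203457 USD and 239309 USD: 104908 in [203457, 239309] is false
  NOT citizen or permanent resident: no → true
  bankruptcies on record ≥ 0: 3 ≥ 0 is true
  requested loan amount < 50837 USD: 317297 < 50837 is false
Combine:
[1] true OR true = true
[2.3] NOT true = false
[2] false OR false OR false = false
[3] true OR false = true
[root] true AND false AND true = false
Overall: false → denied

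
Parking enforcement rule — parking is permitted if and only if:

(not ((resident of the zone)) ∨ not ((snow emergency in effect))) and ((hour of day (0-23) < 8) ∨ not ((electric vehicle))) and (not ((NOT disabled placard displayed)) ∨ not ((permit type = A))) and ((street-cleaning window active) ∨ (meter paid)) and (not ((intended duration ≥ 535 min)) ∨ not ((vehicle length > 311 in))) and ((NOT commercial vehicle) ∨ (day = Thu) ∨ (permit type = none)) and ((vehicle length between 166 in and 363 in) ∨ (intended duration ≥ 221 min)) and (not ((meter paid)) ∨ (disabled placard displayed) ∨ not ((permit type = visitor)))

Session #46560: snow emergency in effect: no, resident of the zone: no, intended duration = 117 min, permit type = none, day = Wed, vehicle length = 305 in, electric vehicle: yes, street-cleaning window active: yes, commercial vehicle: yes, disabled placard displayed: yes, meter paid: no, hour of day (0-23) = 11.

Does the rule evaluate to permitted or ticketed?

Ticketed

Atomic conditions:
  resident of the zone: no → false
  snow emergency in effect: no → false
  hour of day (0-23) < 8: 11 < 8 is false
  electric vehicle: yes → true
  NOT disabled placard displayed: yes → false
  permit type = A: none == A is false
  street-cleaning window active: yes → true
  meter paid: no → false
  intended duration ≥ 535 min: 117 ≥ 535 is false
  vehicle length > 311 in: 305 > 311 is false
  NOT commercial vehicle: yes → false
  day = Thu: Wed == Thu is false
  permit type = none: none == none is true
  vehicle length between 166 in and 363 in: 305 in [166, 363] is true
  intended duration ≥ 221 min: 117 ≥ 221 is false
  disabled placard displayed: yes → true
  permit type = visitor: none == visitor is false
Combine:
[1.1] NOT false = true
[1.2] NOT false = true
[1] true OR true = true
[2.2] NOT true = false
[2] false OR false = false
[3.1] NOT false = true
[3.2] NOT false = true
[3] true OR true = true
[4] true OR false = true
[5.1] NOT false = true
[5.2] NOT false = true
[5] true OR true = true
[6] false OR false OR true = true
[7] true OR false = true
[8.1] NOT false = true
[8.3] NOT false = true
[8] true OR true OR true = true
[root] true AND false AND true AND true AND true AND true AND true AND true = false
Overall: false → ticketed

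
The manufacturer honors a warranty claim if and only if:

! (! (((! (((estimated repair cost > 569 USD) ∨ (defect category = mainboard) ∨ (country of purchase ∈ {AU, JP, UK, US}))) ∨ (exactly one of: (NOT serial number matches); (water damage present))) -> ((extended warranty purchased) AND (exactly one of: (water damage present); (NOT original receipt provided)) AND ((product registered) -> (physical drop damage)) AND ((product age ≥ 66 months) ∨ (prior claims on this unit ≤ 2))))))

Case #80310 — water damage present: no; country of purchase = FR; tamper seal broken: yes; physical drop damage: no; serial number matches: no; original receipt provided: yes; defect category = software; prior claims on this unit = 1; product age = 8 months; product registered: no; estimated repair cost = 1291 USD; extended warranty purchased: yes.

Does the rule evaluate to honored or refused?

Refused

Atomic conditions:
  estimated repair cost > 569 USD: 1291 > 569 is true
  defect category = mainboard: software == mainboard is false
  country of purchase ∈ {AU, JP, UK, US}: FR is not in the set → false
  NOT serial number matches: no → true
  water damage present: no → false
  extended warranty purchased: yes → true
  NOT original receipt provided: yes → false
  product registered: no → false
  physical drop damage: no → false
  product age ≥ 66 months: 8 ≥ 66 is false
  prior claims on this unit ≤ 2: 1 ≤ 2 is true
Combine:
[1.1.1.1.1] true OR false OR false = true
[1.1.1.1] NOT true = false
[1.1.1.2] exactly-one(true, false) = true
[1.1.1] false OR true = true
[1.1.2.2] exactly-one(false, false) = false
[1.1.2.3] false → false (antecedent false ⇒ implication holds) = true
[1.1.2.4] false OR true = true
[1.1.2] true AND false AND true AND true = false
[1.1] true → false = false
[1] NOT false = true
[root] NOT true = false
Overall: false → refused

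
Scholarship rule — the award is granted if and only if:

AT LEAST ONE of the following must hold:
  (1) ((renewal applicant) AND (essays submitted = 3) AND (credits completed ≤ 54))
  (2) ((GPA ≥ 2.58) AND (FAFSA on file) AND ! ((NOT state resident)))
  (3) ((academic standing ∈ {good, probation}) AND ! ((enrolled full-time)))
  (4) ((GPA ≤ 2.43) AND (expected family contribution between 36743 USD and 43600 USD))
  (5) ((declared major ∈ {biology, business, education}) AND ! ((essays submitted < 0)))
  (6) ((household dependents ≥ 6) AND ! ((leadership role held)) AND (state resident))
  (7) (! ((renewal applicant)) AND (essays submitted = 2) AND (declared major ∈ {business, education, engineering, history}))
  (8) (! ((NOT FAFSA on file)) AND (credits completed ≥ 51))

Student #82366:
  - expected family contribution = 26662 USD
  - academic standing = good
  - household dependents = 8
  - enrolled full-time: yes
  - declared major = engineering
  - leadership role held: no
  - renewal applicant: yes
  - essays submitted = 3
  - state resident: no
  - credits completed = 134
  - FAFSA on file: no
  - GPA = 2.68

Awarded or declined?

Declined

Atomic conditions:
  renewal applicant: yes → true
  essays submitted = 3: 3 == 3 is true
  credits completed ≤ 54: 134 ≤ 54 is false
  GPA ≥ 2.58: 2.68 ≥ 2.58 is true
  FAFSA on file: no → false
  NOT state resident: no → true
  academic standing ∈ {good, probation}: good is in the set → true
  enrolled full-time: yes → true
  GPA ≤ 2.43: 2.68 ≤ 2.43 is false
  expected family contribution between 36743 USD and 43600 USD: 26662 in [36743, 43600] is false
  declared major ∈ {biology, business, education}: engineering is not in the set → false
  essays submitted < 0: 3 < 0 is false
  household dependents ≥ 6: 8 ≥ 6 is true
  leadership role held: no → false
  state resident: no → false
  essays submitted = 2: 3 == 2 is false
  declared major ∈ {business, education, engineering, history}: engineering is in the set → true
  NOT FAFSA on file: no → true
  credits completed ≥ 51: 134 ≥ 51 is true
Combine:
[1] true AND true AND false = false
[2.3] NOT true = false
[2] true AND false AND false = false
[3.2] NOT true = false
[3] true AND false = false
[4] false AND false = false
[5.2] NOT false = true
[5] false AND true = false
[6.2] NOT false = true
[6] true AND true AND false = false
[7.1] NOT true = false
[7] false AND false AND true = false
[8.1] NOT true = false
[8] false AND true = false
[root] false OR false OR false OR false OR false OR false OR false OR false = false
Overall: false → declined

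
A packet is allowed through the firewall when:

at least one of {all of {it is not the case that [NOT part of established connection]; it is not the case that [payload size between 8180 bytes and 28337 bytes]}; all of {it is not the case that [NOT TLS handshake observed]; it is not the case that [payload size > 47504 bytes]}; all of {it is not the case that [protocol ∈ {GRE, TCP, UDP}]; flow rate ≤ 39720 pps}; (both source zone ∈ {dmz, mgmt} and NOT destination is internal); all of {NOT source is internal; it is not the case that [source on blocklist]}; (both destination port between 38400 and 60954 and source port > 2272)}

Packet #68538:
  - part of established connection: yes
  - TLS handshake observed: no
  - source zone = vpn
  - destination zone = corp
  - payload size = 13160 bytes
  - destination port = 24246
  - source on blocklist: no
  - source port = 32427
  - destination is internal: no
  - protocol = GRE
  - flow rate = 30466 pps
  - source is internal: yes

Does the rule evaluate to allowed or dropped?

Atomic conditions:
  NOT part of established connection: yes → false
  payload size between 8180 bytes and 28337 bytes: 13160 in [8180, 28337] is true
  NOT TLS handshake observed: no → true
  payload size > 47504 bytes: 13160 > 47504 is false
  protocol ∈ {GRE, TCP, UDP}: GRE is in the set → true
  flow rate ≤ 39720 pps: 30466 ≤ 39720 is true
  source zone ∈ {dmz, mgmt}: vpn is not in the set → false
  NOT destination is internal: no → true
  NOT source is internal: yes → false
  source on blocklist: no → false
  destination port between 38400 and 60954: 24246 in [38400, 60954] is false
  source port > 2272: 32427 > 2272 is true
Combine:
[1.1] NOT false = true
[1.2] NOT true = false
[1] true AND false = false
[2.1] NOT true = false
[2.2] NOT false = true
[2] false AND true = false
[3.1] NOT true = false
[3] false AND true = false
[4] false AND true = false
[5.2] NOT false = true
[5] false AND true = false
[6] false AND true = false
[root] false OR false OR false OR false OR false OR false = false
Overall: false → dropped

Dropped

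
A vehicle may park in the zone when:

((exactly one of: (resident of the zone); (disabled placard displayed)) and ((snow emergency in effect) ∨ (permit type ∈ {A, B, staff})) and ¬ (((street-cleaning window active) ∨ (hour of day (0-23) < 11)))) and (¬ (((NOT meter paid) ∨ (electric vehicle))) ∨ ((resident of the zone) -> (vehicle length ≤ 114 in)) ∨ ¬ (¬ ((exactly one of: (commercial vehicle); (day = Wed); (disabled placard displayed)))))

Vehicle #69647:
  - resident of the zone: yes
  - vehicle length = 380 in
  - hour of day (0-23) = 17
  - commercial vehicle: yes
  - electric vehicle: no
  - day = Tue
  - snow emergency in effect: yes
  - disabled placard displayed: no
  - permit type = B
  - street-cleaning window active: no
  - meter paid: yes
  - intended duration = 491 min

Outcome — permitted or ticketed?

Permitted

Atomic conditions:
  resident of the zone: yes → true
  disabled placard displayed: no → false
  snow emergency in effect: yes → true
  permit type ∈ {A, B, staff}: B is in the set → true
  street-cleaning window active: no → false
  hour of day (0-23) < 11: 17 < 11 is false
  NOT meter paid: yes → false
  electric vehicle: no → false
  vehicle length ≤ 114 in: 380 ≤ 114 is false
  commercial vehicle: yes → true
  day = Wed: Tue == Wed is false
Combine:
[1.1] exactly-one(true, false) = true
[1.2] true OR true = true
[1.3.1] false OR false = false
[1.3] NOT false = true
[1] true AND true AND true = true
[2.1.1] false OR false = false
[2.1] NOT false = true
[2.2] true → false = false
[2.3.1.1] exactly-one(true, false, false) = true
[2.3.1] NOT true = false
[2.3] NOT false = true
[2] true OR false OR true = true
[root] true AND true = true
Overall: true → permitted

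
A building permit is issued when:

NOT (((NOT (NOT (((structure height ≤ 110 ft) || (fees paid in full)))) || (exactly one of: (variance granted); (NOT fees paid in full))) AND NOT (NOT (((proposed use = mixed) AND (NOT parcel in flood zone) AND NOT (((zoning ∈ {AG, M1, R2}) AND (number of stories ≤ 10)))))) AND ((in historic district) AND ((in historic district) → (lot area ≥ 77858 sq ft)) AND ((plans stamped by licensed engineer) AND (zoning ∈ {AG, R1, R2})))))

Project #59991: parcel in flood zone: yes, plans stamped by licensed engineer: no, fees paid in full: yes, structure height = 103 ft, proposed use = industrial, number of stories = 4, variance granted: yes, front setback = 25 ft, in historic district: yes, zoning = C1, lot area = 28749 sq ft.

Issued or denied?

Atomic conditions:
  structure height ≤ 110 ft: 103 ≤ 110 is true
  fees paid in full: yes → true
  variance granted: yes → true
  NOT fees paid in full: yes → false
  proposed use = mixed: industrial == mixed is false
  NOT parcel in flood zone: yes → false
  zoning ∈ {AG, M1, R2}: C1 is not in the set → false
  number of stories ≤ 10: 4 ≤ 10 is true
  in historic district: yes → true
  lot area ≥ 77858 sq ft: 28749 ≥ 77858 is false
  plans stamped by licensed engineer: no → false
  zoning ∈ {AG, R1, R2}: C1 is not in the set → false
Combine:
[1.1.1.1.1] true OR true = true
[1.1.1.1] NOT true = false
[1.1.1] NOT false = true
[1.1.2] exactly-one(true, false) = true
[1.1] true OR true = true
[1.2.1.1.3.1] false AND true = false
[1.2.1.1.3] NOT false = true
[1.2.1.1] false AND false AND true = false
[1.2.1] NOT false = true
[1.2] NOT true = false
[1.3.2] true → false = false
[1.3.3] false AND false = false
[1.3] true AND false AND false = false
[1] true AND false AND false = false
[root] NOT false = true
Overall: true → issued

Issued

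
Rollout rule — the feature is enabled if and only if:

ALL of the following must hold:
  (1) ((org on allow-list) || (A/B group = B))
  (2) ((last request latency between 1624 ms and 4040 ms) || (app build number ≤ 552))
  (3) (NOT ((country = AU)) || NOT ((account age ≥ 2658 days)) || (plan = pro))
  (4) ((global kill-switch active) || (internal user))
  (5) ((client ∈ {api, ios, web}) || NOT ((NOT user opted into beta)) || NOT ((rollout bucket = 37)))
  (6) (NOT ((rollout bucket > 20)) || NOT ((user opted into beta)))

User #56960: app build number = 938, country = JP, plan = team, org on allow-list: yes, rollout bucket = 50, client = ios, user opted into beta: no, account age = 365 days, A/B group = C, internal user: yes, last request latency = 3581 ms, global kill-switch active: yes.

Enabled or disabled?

Enabled

Atomic conditions:
  org on allow-list: yes → true
  A/B group = B: C == B is false
  last request latency between 1624 ms and 4040 ms: 3581 in [1624, 4040] is true
  app build number ≤ 552: 938 ≤ 552 is false
  country = AU: JP == AU is false
  account age ≥ 2658 days: 365 ≥ 2658 is false
  plan = pro: team == pro is false
  global kill-switch active: yes → true
  internal user: yes → true
  client ∈ {api, ios, web}: ios is in the set → true
  NOT user opted into beta: no → true
  rollout bucket = 37: 50 == 37 is false
  rollout bucket > 20: 50 > 20 is true
  user opted into beta: no → false
Combine:
[1] true OR false = true
[2] true OR false = true
[3.1] NOT false = true
[3.2] NOT false = true
[3] true OR true OR false = true
[4] true OR true = true
[5.2] NOT true = false
[5.3] NOT false = true
[5] true OR false OR true = true
[6.1] NOT true = false
[6.2] NOT false = true
[6] false OR true = true
[root] true AND true AND true AND true AND true AND true = true
Overall: true → enabled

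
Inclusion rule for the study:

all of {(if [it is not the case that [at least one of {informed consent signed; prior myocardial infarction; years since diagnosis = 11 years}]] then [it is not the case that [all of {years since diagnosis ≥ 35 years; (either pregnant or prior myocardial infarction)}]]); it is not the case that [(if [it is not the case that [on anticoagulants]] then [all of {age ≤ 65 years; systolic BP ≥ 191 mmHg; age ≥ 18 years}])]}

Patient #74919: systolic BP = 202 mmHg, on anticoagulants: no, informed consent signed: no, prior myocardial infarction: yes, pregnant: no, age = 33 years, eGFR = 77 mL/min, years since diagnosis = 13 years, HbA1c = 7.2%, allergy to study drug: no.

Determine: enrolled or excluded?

Excluded

Atomic conditions:
  informed consent signed: no → false
  prior myocardial infarction: yes → true
  years since diagnosis = 11 years: 13 == 11 is false
  years since diagnosis ≥ 35 years: 13 ≥ 35 is false
  pregnant: no → false
  on anticoagulants: no → false
  age ≤ 65 years: 33 ≤ 65 is true
  systolic BP ≥ 191 mmHg: 202 ≥ 191 is true
  age ≥ 18 years: 33 ≥ 18 is true
Combine:
[1.1.1] false OR true OR false = true
[1.1] NOT true = false
[1.2.1.2] false OR true = true
[1.2.1] false AND true = false
[1.2] NOT false = true
[1] false → true (antecedent false ⇒ implication holds) = true
[2.1.1] NOT false = true
[2.1.2] true AND true AND true = true
[2.1] true → true = true
[2] NOT true = false
[root] true AND false = false
Overall: false → excluded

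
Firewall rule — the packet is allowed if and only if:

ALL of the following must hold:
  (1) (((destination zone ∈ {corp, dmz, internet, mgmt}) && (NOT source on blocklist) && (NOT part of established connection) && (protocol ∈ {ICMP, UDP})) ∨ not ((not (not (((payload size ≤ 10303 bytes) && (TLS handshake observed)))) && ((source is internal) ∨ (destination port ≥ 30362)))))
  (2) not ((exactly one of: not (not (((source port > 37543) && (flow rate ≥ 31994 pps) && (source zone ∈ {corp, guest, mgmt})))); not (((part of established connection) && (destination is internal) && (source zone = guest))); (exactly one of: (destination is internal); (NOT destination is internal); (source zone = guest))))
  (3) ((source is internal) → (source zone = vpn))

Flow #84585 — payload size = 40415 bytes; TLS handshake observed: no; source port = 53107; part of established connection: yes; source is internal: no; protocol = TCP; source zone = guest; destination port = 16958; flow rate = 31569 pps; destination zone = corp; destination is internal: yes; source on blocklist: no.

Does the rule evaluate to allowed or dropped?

Atomic conditions:
  destination zone ∈ {corp, dmz, internet, mgmt}: corp is in the set → true
  NOT source on blocklist: no → true
  NOT part of established connection: yes → false
  protocol ∈ {ICMP, UDP}: TCP is not in the set → false
  payload size ≤ 10303 bytes: 40415 ≤ 10303 is false
  TLS handshake observed: no → false
  source is internal: no → false
  destination port ≥ 30362: 16958 ≥ 30362 is false
  source port > 37543: 53107 > 37543 is true
  flow rate ≥ 31994 pps: 31569 ≥ 31994 is false
  source zone ∈ {corp, guest, mgmt}: guest is in the set → true
  part of established connection: yes → true
  destination is internal: yes → true
  source zone = guest: guest == guest is true
  NOT destination is internal: yes → false
  source zone = vpn: guest == vpn is false
Combine:
[1.1] true AND true AND false AND false = false
[1.2.1.1.1.1] false AND false = false
[1.2.1.1.1] NOT false = true
[1.2.1.1] NOT true = false
[1.2.1.2] false OR false = false
[1.2.1] false AND false = false
[1.2] NOT false = true
[1] false OR true = true
[2.1.1.1.1] true AND false AND true = false
[2.1.1.1] NOT false = true
[2.1.1] NOT true = false
[2.1.2.1] true AND true AND true = true
[2.1.2] NOT true = false
[2.1.3] exactly-one(true, false, true) = false
[2.1] exactly-one(false, false, false) = false
[2] NOT false = true
[3] false → false (antecedent false ⇒ implication holds) = true
[root] true AND true AND true = true
Overall: true → allowed

Allowed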